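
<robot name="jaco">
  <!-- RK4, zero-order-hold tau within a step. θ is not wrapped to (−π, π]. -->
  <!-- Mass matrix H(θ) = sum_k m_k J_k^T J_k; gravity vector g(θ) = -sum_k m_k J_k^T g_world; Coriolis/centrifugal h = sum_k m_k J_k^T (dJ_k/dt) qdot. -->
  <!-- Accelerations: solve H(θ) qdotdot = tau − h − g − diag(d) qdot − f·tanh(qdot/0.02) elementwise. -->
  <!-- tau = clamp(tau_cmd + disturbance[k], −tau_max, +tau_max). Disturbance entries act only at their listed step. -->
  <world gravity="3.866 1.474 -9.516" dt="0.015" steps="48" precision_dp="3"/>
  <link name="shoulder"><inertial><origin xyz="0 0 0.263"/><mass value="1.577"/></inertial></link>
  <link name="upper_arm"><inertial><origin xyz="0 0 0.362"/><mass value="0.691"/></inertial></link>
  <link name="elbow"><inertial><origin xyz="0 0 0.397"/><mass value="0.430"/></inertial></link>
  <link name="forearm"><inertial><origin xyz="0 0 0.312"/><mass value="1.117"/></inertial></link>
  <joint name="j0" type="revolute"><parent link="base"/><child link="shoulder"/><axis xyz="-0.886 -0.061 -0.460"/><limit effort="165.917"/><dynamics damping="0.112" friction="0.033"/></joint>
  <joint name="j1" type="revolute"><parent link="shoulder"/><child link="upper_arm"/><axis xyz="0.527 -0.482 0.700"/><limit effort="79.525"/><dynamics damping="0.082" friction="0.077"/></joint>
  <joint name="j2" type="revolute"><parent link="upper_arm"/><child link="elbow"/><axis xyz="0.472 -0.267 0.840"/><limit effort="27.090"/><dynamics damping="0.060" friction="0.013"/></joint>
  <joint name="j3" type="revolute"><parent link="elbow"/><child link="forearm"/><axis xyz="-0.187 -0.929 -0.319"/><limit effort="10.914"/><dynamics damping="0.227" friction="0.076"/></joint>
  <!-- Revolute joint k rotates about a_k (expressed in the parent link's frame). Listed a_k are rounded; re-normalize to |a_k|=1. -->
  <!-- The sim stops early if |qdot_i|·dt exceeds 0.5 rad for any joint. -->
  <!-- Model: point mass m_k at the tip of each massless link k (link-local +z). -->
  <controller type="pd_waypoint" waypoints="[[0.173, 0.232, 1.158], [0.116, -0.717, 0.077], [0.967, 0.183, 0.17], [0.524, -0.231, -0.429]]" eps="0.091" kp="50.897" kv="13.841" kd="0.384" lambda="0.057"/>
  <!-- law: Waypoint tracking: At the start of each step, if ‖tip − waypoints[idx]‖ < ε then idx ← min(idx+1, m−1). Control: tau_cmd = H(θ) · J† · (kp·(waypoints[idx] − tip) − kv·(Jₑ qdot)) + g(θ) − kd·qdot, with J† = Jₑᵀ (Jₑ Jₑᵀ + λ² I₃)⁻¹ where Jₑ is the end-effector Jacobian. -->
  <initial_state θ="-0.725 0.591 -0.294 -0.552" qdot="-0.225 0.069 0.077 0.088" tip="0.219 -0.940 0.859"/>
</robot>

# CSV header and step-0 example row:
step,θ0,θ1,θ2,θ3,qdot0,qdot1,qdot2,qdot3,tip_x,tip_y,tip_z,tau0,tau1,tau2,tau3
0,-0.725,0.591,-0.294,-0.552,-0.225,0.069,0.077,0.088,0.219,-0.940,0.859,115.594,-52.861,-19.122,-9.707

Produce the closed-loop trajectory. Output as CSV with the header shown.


step,θ0,θ1,θ2,θ3,qdot0,qdot1,qdot2,qdot3,tip_x,tip_y,tip_z,tau0,tau1,tau2,tau3
1,-0.720,0.602,-0.296,-0.573,0.898,1.397,-0.500,-2.830,0.220,-0.936,0.858,94.292,-43.083,-14.892,-6.707
2,-0.701,0.627,-0.306,-0.627,1.571,2.010,-1.099,-4.239,0.220,-0.922,0.863,75.994,-34.775,-11.138,-5.027
3,-0.675,0.657,-0.321,-0.697,1.956,2.046,-1.217,-4.864,0.219,-0.900,0.871,61.060,-27.923,-8.240,-3.861
4,-0.644,0.686,-0.337,-0.771,2.158,1.792,-1.189,-5.031,0.217,-0.872,0.883,49.052,-22.330,-6.016,-2.920
5,-0.611,0.709,-0.352,-0.847,2.248,1.384,-1.064,-4.951,0.214,-0.840,0.897,39.481,-17.783,-4.336,-2.078
6,-0.577,0.726,-0.366,-0.919,2.272,0.917,-0.902,-4.732,0.211,-0.804,0.913,31.839,-14.080,-3.065,-1.301
7,-0.543,0.736,-0.378,-0.988,2.262,0.448,-0.727,-4.431,0.208,-0.766,0.929,25.678,-11.044,-2.096,-0.589
8,-0.509,0.739,-0.387,-1.052,2.239,0.016,-0.562,-4.081,0.204,-0.726,0.945,20.638,-8.531,-1.348,0.052
9,-0.476,0.737,-0.394,-1.111,2.226,-0.318,-0.488,-3.700,0.201,-0.685,0.961,16.486,-6.482,-0.743,0.617
10,-0.443,0.730,-0.401,-1.163,2.210,-0.616,-0.360,-3.314,0.198,-0.644,0.976,12.902,-4.707,-0.281,1.113
11,-0.410,0.719,-0.405,-1.210,2.197,-0.854,-0.242,-2.923,0.194,-0.602,0.991,9.765,-3.159,0.090,1.533
12,-0.377,0.704,-0.408,-1.251,2.188,-1.029,-0.144,-2.535,0.191,-0.561,1.005,6.977,-1.796,0.394,1.885
13,-0.344,0.688,-0.409,-1.286,2.181,-1.146,-0.065,-2.160,0.188,-0.520,1.018,4.466,-0.588,0.644,2.176
14,-0.311,0.670,-0.410,-1.316,2.174,-1.212,-0.008,-1.803,0.186,-0.480,1.030,2.191,0.485,0.853,2.414
15,-0.279,0.652,-0.410,-1.340,2.167,-1.230,0.017,-1.467,0.183,-0.441,1.042,0.138,1.431,1.033,2.609
16,-0.246,0.634,-0.409,-1.360,2.154,-1.217,0.035,-1.159,0.181,-0.403,1.053,-1.738,2.274,1.181,2.767
17,-0.214,0.616,-0.409,-1.375,2.133,-1.182,0.049,-0.882,0.179,-0.366,1.063,-3.450,3.022,1.302,2.897
18,-0.182,0.598,-0.408,-1.386,2.104,-1.131,0.058,-0.634,0.178,-0.330,1.072,-4.998,3.678,1.399,3.002
19,-0.151,0.582,-0.407,-1.394,2.066,-1.068,0.061,-0.416,0.176,-0.296,1.080,-6.386,4.249,1.477,3.088
20,-0.121,0.566,-0.406,-1.399,2.020,-0.999,0.060,-0.227,0.175,-0.263,1.088,-7.617,4.738,1.540,3.157
21,-0.091,0.552,-0.405,-1.401,1.965,-0.926,0.056,-0.064,0.173,-0.231,1.095,-8.697,5.153,1.589,3.212
22,-0.062,0.538,-0.404,-1.401,1.903,-0.854,0.062,0.057,0.172,-0.200,1.101,-9.652,5.508,1.625,3.279
23,-0.034,0.526,-0.403,-1.400,1.833,-0.782,0.071,0.145,0.172,-0.171,1.106,-10.474,5.802,1.652,3.351
24,-0.007,0.515,-0.402,-1.397,1.760,-0.713,0.071,0.221,0.171,-0.143,1.111,-11.151,6.035,1.674,3.405
25,0.019,0.505,-0.401,-1.393,1.682,-0.647,0.067,0.284,0.170,-0.117,1.115,-11.701,6.215,1.692,3.446
26,0.044,0.495,-0.400,-1.388,1.602,-0.586,0.062,0.335,0.170,-0.092,1.119,-12.139,6.352,1.705,3.477
27,0.067,0.487,-0.399,-1.383,1.520,-0.531,0.057,0.374,0.169,-0.068,1.122,-12.476,6.451,1.715,3.501
28,0.089,0.479,-0.398,-1.377,1.437,-0.481,0.051,0.404,0.169,-0.046,1.125,-12.723,6.518,1.722,3.518
29,0.110,0.473,-0.398,-1.371,1.354,-0.436,0.046,0.424,0.169,-0.025,1.127,-12.890,6.558,1.727,3.530
30,0.130,0.466,-0.397,-1.364,1.272,-0.396,0.042,0.436,0.168,-0.006,1.129,-12.987,6.574,1.730,3.538
31,0.148,0.461,-0.396,-1.358,1.191,-0.360,0.038,0.442,0.168,0.013,1.130,-13.024,6.571,1.733,3.543
32,0.166,0.456,-0.396,-1.351,1.113,-0.328,0.034,0.443,0.168,0.030,1.132,-13.009,6.551,1.734,3.546
33,0.182,0.451,-0.395,-1.345,1.037,-0.300,0.031,0.440,0.168,0.046,1.133,-12.951,6.519,1.735,3.546
34,0.197,0.446,-0.395,-1.338,0.964,-0.274,0.027,0.433,0.168,0.061,1.134,-12.857,6.476,1.735,3.545
35,0.211,0.443,-0.394,-1.332,0.894,-0.252,0.025,0.424,0.168,0.075,1.135,-12.734,6.425,1.735,3.542
36,0.224,0.439,-0.394,-1.325,0.828,-0.232,0.022,0.412,0.168,0.087,1.135,-12.588,6.368,1.734,3.538
37,0.236,0.436,-0.394,-1.319,0.765,-0.214,0.019,0.400,0.168,0.099,1.136,-12.425,6.306,1.733,3.534
38,0.247,0.432,-0.393,-1.313,0.705,-0.198,0.017,0.386,0.169,0.110,1.136,-12.249,6.242,1.732,3.528
39,0.257,0.430,-0.393,-1.308,0.650,-0.183,0.015,0.372,0.169,0.121,1.136,-12.065,6.176,1.730,3.522
40,0.266,0.427,-0.393,-1.302,0.597,-0.171,0.013,0.358,0.169,0.130,1.137,-11.876,6.109,1.728,3.515
41,0.275,0.425,-0.393,-1.297,0.548,-0.159,0.012,0.343,0.169,0.139,1.137,-11.685,6.042,1.726,3.508
42,0.283,0.422,-0.393,-1.292,0.503,-0.149,0.010,0.329,0.169,0.146,1.137,-94.208,37.033,2.118,-10.914
43,0.287,0.430,-0.395,-1.312,0.072,1.181,-0.250,-3.016,0.169,0.148,1.132,-76.408,29.847,1.942,-7.318
44,0.285,0.454,-0.400,-1.375,-0.393,1.985,-0.426,-5.273,0.169,0.140,1.117,-62.771,24.046,1.512,-4.193
45,0.275,0.487,-0.409,-1.464,-0.893,2.416,-0.812,-6.581,0.167,0.125,1.096,-51.320,19.090,1.131,-1.964
46,0.258,0.525,-0.425,-1.568,-1.411,2.537,-1.246,-7.254,0.166,0.103,1.071,-41.270,14.839,0.856,-0.407
47,0.233,0.562,-0.447,-1.678,-1.919,2.437,-1.661,-7.519,0.163,0.077,1.042,-32.295,11.202,0.705,0.650
48,0.201,0.597,-0.475,-1.791,-2.391,2.206,-2.041,-7.519,0.160,0.048,1.012,,,,


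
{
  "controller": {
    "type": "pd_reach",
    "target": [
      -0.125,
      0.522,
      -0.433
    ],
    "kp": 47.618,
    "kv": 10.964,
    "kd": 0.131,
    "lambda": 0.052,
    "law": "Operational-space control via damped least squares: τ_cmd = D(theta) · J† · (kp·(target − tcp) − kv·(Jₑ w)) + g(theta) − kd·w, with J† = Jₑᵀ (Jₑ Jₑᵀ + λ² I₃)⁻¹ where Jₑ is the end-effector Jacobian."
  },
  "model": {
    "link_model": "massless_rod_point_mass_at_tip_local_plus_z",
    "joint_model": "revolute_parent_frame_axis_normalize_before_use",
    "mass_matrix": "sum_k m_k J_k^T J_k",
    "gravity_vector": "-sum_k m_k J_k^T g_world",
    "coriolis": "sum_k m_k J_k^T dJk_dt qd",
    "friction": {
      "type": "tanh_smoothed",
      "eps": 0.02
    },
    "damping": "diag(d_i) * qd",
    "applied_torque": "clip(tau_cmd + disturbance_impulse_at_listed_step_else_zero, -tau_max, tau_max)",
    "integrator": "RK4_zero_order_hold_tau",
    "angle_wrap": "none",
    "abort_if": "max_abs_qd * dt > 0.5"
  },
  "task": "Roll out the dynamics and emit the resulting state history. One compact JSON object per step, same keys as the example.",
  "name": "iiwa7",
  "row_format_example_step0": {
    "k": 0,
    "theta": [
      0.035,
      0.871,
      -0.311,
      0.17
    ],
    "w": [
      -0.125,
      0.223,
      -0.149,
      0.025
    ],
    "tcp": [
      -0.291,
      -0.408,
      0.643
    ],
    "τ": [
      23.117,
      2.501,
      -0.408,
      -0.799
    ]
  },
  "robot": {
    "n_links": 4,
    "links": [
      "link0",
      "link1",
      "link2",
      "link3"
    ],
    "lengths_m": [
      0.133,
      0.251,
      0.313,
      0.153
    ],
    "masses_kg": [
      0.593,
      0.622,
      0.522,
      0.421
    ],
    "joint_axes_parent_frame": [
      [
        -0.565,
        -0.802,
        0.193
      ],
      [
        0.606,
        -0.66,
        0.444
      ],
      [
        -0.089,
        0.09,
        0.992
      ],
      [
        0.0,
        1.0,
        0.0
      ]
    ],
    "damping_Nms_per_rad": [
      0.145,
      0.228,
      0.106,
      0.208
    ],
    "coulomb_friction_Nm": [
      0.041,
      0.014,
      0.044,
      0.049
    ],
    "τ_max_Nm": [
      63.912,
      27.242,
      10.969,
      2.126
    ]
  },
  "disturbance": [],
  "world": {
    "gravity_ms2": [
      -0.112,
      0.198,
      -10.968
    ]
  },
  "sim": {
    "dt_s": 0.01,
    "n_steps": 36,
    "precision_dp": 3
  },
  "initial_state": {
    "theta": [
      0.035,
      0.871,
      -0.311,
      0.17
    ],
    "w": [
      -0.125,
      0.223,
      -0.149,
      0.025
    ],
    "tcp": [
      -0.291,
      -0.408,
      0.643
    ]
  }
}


{"k":1,"theta":[0.04,0.877,-0.307,0.186],"w":[1.141,0.828,-0.564,3.101],"tcp":[-0.292,-0.409,0.642],"\u03c4":[22.179,2.834,-0.349,-1.016]}
{"k":2,"theta":[0.057,0.889,-0.3,0.224],"w":[2.243,1.389,-0.275,4.703],"tcp":[-0.295,-0.408,0.639],"\u03c4":[21.364,3.685,-0.393,-0.927]}
{"k":3,"theta":[0.085,0.906,-0.297,0.277],"w":[3.333,1.903,-0.292,5.821],"tcp":[-0.302,-0.406,0.635],"\u03c4":[19.989,4.372,-0.379,-0.707]}
{"k":4,"theta":[0.124,0.928,-0.297,0.339],"w":[4.436,2.391,-0.418,6.678],"tcp":[-0.312,-0.403,0.628],"\u03c4":[17.681,4.668,-0.323,-0.41]}
{"k":5,"theta":[0.174,0.954,-0.3,0.409],"w":[5.536,2.821,-0.641,7.246],"tcp":[-0.325,-0.398,0.619],"\u03c4":[14.531,4.534,-0.231,-0.058]}
{"k":6,"theta":[0.234,0.984,-0.306,0.482],"w":[6.598,3.189,-0.678,7.473],"tcp":[-0.341,-0.391,0.608],"\u03c4":[10.891,4.183,-0.169,0.324]}
{"k":7,"theta":[0.305,1.018,-0.314,0.557],"w":[7.608,3.421,-0.985,7.435],"tcp":[-0.359,-0.384,0.594],"\u03c4":[7.277,3.754,-0.089,0.695]}
{"k":8,"theta":[0.386,1.053,-0.324,0.63],"w":[8.544,3.541,-1.221,7.181],"tcp":[-0.379,-0.375,0.578],"\u03c4":[3.973,3.492,-0.061,1.028]}
{"k":9,"theta":[0.475,1.088,-0.337,0.7],"w":[9.394,3.55,-1.413,6.817],"tcp":[-0.401,-0.365,0.559],"\u03c4":[1.125,3.496,-0.086,1.301]}
{"k":10,"theta":[0.573,1.123,-0.352,0.766],"w":[10.136,3.457,-1.55,6.426],"tcp":[-0.423,-0.355,0.538],"\u03c4":[-1.244,3.788,-0.162,1.509]}
{"k":11,"theta":[0.677,1.157,-0.368,0.829],"w":[10.743,3.274,-1.62,6.066],"tcp":[-0.446,-0.344,0.515],"\u03c4":[-3.171,4.333,-0.282,1.65]}
{"k":12,"theta":[0.787,1.188,-0.384,0.888],"w":[11.184,3.013,-1.612,5.772],"tcp":[-0.468,-0.333,0.491],"\u03c4":[-4.715,5.06,-0.435,1.731]}
{"k":13,"theta":[0.9,1.217,-0.4,0.944],"w":[11.427,2.689,-1.514,5.561],"tcp":[-0.49,-0.321,0.465],"\u03c4":[-5.938,5.878,-0.611,1.763]}
{"k":14,"theta":[1.015,1.242,-0.414,0.999],"w":[11.449,2.316,-1.318,5.433],"tcp":[-0.51,-0.309,0.439],"\u03c4":[-6.895,6.696,-0.798,1.755]}
{"k":15,"theta":[1.128,1.263,-0.426,1.053],"w":[11.243,1.911,-1.021,5.379],"tcp":[-0.529,-0.297,0.411],"\u03c4":[-7.633,7.423,-0.986,1.718]}
{"k":16,"theta":[1.239,1.28,-0.434,1.107],"w":[10.82,1.487,-0.634,5.377],"tcp":[-0.547,-0.285,0.383],"\u03c4":[-8.192,7.986,-1.164,1.664]}
{"k":17,"theta":[1.344,1.293,-0.438,1.161],"w":[10.207,1.058,-0.178,5.403],"tcp":[-0.564,-0.272,0.354],"\u03c4":[-8.602,8.335,-1.324,1.6]}
{"k":18,"theta":[1.442,1.301,-0.438,1.215],"w":[9.455,0.62,0.222,5.434],"tcp":[-0.578,-0.26,0.324],"\u03c4":[-8.862,8.402,-1.438,1.536]}
{"k":19,"theta":[1.533,1.305,-0.434,1.269],"w":[8.608,0.188,0.619,5.44],"tcp":[-0.591,-0.249,0.295],"\u03c4":[-9.009,8.232,-1.518,1.476]}
{"k":20,"theta":[1.614,1.305,-0.426,1.323],"w":[7.712,-0.224,1.026,5.409],"tcp":[-0.602,-0.238,0.265],"\u03c4":[-9.076,7.87,-1.571,1.424]}
{"k":21,"theta":[1.687,1.301,-0.414,1.377],"w":[6.813,-0.618,1.394,5.338],"tcp":[-0.611,-0.227,0.236],"\u03c4":[-9.075,7.35,-1.594,1.379]}
{"k":22,"theta":[1.751,1.293,-0.399,1.43],"w":[5.945,-0.994,1.693,5.23],"tcp":[-0.618,-0.217,0.207],"\u03c4":[-9.023,6.717,-1.587,1.339]}
{"k":23,"theta":[1.806,1.281,-0.381,1.482],"w":[5.137,-1.353,1.914,5.092],"tcp":[-0.624,-0.207,0.179],"\u03c4":[-8.935,6.02,-1.553,1.305]}
{"k":24,"theta":[1.854,1.265,-0.361,1.532],"w":[4.404,-1.692,2.057,4.932],"tcp":[-0.629,-0.197,0.152],"\u03c4":[-8.828,5.302,-1.496,1.273]}
{"k":25,"theta":[1.894,1.247,-0.34,1.58],"w":[3.753,-2.014,2.131,4.759],"tcp":[-0.632,-0.188,0.126],"\u03c4":[-8.716,4.597,-1.423,1.242]}
{"k":26,"theta":[1.929,1.225,-0.318,1.627],"w":[3.186,-2.317,2.148,4.578],"tcp":[-0.634,-0.178,0.101],"\u03c4":[-8.611,3.93,-1.34,1.212]}
{"k":27,"theta":[1.958,1.201,-0.297,1.672],"w":[2.699,-2.602,2.124,4.395],"tcp":[-0.636,-0.169,0.077],"\u03c4":[-8.522,3.315,-1.252,1.18]}
{"k":28,"theta":[1.983,1.173,-0.276,1.715],"w":[2.286,-2.87,2.074,4.211],"tcp":[-0.637,-0.158,0.054],"\u03c4":[-8.454,2.763,-1.163,1.148]}
{"k":29,"theta":[2.004,1.143,-0.255,1.756],"w":[1.939,-3.122,2.007,4.026],"tcp":[-0.637,-0.148,0.032],"\u03c4":[-8.411,2.275,-1.077,1.115]}
{"k":30,"theta":[2.022,1.111,-0.236,1.795],"w":[1.651,-3.36,1.933,3.84],"tcp":[-0.636,-0.137,0.011],"\u03c4":[-8.391,1.851,-0.995,1.082]}
{"k":31,"theta":[2.037,1.076,-0.217,1.832],"w":[1.415,-3.583,1.86,3.65],"tcp":[-0.636,-0.126,-0.009],"\u03c4":[-8.395,1.491,-0.921,1.05]}
{"k":32,"theta":[2.051,1.039,-0.198,1.868],"w":[1.224,-3.793,1.789,3.456],"tcp":[-0.634,-0.114,-0.028],"\u03c4":[-8.419,1.191,-0.854,1.018]}
{"k":33,"theta":[2.062,1.0,-0.181,1.901],"w":[1.071,-3.99,1.726,3.257],"tcp":[-0.633,-0.101,-0.046],"\u03c4":[-8.459,0.948,-0.795,0.988]}
{"k":34,"theta":[2.072,0.959,-0.164,1.933],"w":[0.952,-4.175,1.669,3.053],"tcp":[-0.631,-0.088,-0.064],"\u03c4":[-8.51,0.757,-0.745,0.961]}
{"k":35,"theta":[2.081,0.917,-0.147,1.962],"w":[0.863,-4.347,1.62,2.842],"tcp":[-0.629,-0.074,-0.081],"\u03c4":[-8.567,0.616,-0.702,0.935]}
{"k":36,"theta":[2.089,0.872,-0.131,1.99],"w":[0.798,-4.506,1.578,2.627],"tcp":[-0.626,-0.059,-0.098]}


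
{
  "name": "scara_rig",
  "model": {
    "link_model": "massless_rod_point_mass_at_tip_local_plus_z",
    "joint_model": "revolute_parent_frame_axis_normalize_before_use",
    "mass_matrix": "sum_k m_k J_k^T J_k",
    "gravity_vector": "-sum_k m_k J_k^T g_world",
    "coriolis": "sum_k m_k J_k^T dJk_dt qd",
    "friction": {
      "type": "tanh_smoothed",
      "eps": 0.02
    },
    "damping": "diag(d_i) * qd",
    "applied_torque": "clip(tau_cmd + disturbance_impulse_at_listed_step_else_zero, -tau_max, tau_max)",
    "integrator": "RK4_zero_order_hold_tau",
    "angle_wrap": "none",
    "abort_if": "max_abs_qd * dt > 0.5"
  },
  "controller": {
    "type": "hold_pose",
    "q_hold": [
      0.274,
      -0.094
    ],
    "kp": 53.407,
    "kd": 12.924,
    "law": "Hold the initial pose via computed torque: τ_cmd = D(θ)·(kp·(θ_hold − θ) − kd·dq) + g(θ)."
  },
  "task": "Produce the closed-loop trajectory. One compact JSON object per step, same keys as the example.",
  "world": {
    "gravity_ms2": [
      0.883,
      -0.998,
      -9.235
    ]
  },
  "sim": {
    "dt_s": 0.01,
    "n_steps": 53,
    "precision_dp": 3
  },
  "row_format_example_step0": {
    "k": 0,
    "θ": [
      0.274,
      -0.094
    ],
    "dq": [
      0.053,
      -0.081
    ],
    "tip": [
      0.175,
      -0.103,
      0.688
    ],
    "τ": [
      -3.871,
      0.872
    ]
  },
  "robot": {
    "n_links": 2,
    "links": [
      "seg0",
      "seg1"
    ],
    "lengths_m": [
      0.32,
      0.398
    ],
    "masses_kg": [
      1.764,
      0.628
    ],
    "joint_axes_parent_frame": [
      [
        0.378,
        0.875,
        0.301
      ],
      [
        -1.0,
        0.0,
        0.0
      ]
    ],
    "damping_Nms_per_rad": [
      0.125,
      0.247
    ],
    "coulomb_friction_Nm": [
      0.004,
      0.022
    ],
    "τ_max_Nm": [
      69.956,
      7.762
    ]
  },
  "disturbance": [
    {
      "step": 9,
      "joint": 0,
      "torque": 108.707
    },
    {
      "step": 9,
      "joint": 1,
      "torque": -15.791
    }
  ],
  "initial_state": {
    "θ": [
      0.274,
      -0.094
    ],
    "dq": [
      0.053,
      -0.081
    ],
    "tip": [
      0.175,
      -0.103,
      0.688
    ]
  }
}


{"k":1,"\u03b8":[0.274,-0.095],"dq":[0.047,-0.066],"tip":[0.176,-0.104,0.688],"\u03c4":[-3.839,0.855]}
{"k":2,"\u03b8":[0.275,-0.095],"dq":[0.041,-0.053],"tip":[0.176,-0.104,0.687],"\u03c4":[-3.809,0.84]}
{"k":3,"\u03b8":[0.275,-0.096],"dq":[0.035,-0.042],"tip":[0.176,-0.104,0.687],"\u03c4":[-3.781,0.826]}
{"k":4,"\u03b8":[0.276,-0.096],"dq":[0.03,-0.033],"tip":[0.176,-0.104,0.687],"\u03c4":[-3.756,0.814]}
{"k":5,"\u03b8":[0.276,-0.096],"dq":[0.026,-0.024],"tip":[0.177,-0.105,0.687],"\u03c4":[-3.732,0.802]}
{"k":6,"\u03b8":[0.276,-0.097],"dq":[0.022,-0.018],"tip":[0.177,-0.105,0.687],"\u03c4":[-3.71,0.793]}
{"k":7,"\u03b8":[0.276,-0.097],"dq":[0.018,-0.012],"tip":[0.177,-0.105,0.687],"\u03c4":[-3.689,0.784]}
{"k":8,"\u03b8":[0.277,-0.097],"dq":[0.014,-0.008],"tip":[0.177,-0.105,0.687],"\u03c4":[-3.67,0.777]}
{"k":9,"\u03b8":[0.277,-0.097],"dq":[0.011,-0.004],"tip":[0.177,-0.105,0.687],"\u03c4":[69.956,-7.762]}
{"k":10,"\u03b8":[0.285,-0.096],"dq":[1.618,0.228],"tip":[0.182,-0.106,0.685],"\u03c4":[-13.396,1.907]}
{"k":11,"\u03b8":[0.3,-0.094],"dq":[1.398,0.181],"tip":[0.192,-0.108,0.683],"\u03c4":[-12.59,1.83]}
{"k":12,"\u03b8":[0.313,-0.092],"dq":[1.199,0.142],"tip":[0.2,-0.11,0.68],"\u03c4":[-11.838,1.753]}
{"k":13,"\u03b8":[0.324,-0.091],"dq":[1.02,0.11],"tip":[0.207,-0.112,0.678],"\u03c4":[-11.138,1.678]}
{"k":14,"\u03b8":[0.333,-0.09],"dq":[0.858,0.084],"tip":[0.213,-0.114,0.676],"\u03c4":[-10.486,1.606]}
{"k":15,"\u03b8":[0.341,-0.089],"dq":[0.713,0.063],"tip":[0.217,-0.115,0.674],"\u03c4":[-9.88,1.537]}
{"k":16,"\u03b8":[0.348,-0.089],"dq":[0.583,0.045],"tip":[0.221,-0.116,0.672],"\u03c4":[-9.318,1.471]}
{"k":17,"\u03b8":[0.353,-0.088],"dq":[0.466,0.031],"tip":[0.225,-0.117,0.671],"\u03c4":[-8.797,1.408]}
{"k":18,"\u03b8":[0.357,-0.088],"dq":[0.362,0.02],"tip":[0.227,-0.117,0.67],"\u03c4":[-8.314,1.349]}
{"k":19,"\u03b8":[0.36,-0.088],"dq":[0.27,0.011],"tip":[0.229,-0.118,0.669],"\u03c4":[-7.867,1.293]}
{"k":20,"\u03b8":[0.363,-0.088],"dq":[0.188,0.005],"tip":[0.231,-0.118,0.669],"\u03c4":[-7.454,1.239]}
{"k":21,"\u03b8":[0.364,-0.088],"dq":[0.116,-0.0],"tip":[0.232,-0.118,0.668],"\u03c4":[-7.074,1.189]}
{"k":22,"\u03b8":[0.365,-0.088],"dq":[0.053,-0.003],"tip":[0.232,-0.119,0.668],"\u03c4":[-6.723,1.142]}
{"k":23,"\u03b8":[0.365,-0.088],"dq":[-0.003,-0.006],"tip":[0.232,-0.119,0.668],"\u03c4":[-6.399,1.098]}
{"k":24,"\u03b8":[0.365,-0.088],"dq":[-0.051,-0.007],"tip":[0.232,-0.119,0.668],"\u03c4":[-6.103,1.057]}
{"k":25,"\u03b8":[0.364,-0.088],"dq":[-0.092,-0.008],"tip":[0.232,-0.119,0.668],"\u03c4":[-5.831,1.019]}
{"k":26,"\u03b8":[0.363,-0.088],"dq":[-0.128,-0.009],"tip":[0.231,-0.118,0.669],"\u03c4":[-5.582,0.984]}
{"k":27,"\u03b8":[0.362,-0.088],"dq":[-0.158,-0.009],"tip":[0.23,-0.118,0.669],"\u03c4":[-5.353,0.952]}
{"k":28,"\u03b8":[0.36,-0.088],"dq":[-0.184,-0.01],"tip":[0.229,-0.118,0.669],"\u03c4":[-5.144,0.923]}
{"k":29,"\u03b8":[0.358,-0.088],"dq":[-0.205,-0.01],"tip":[0.228,-0.118,0.67],"\u03c4":[-4.953,0.896]}
{"k":30,"\u03b8":[0.356,-0.088],"dq":[-0.223,-0.01],"tip":[0.227,-0.117,0.67],"\u03c4":[-4.778,0.872]}
{"k":31,"\u03b8":[0.354,-0.089],"dq":[-0.237,-0.01],"tip":[0.225,-0.117,0.671],"\u03c4":[-4.619,0.85]}
{"k":32,"\u03b8":[0.351,-0.089],"dq":[-0.248,-0.01],"tip":[0.224,-0.116,0.672],"\u03c4":[-4.475,0.83]}
{"k":33,"\u03b8":[0.349,-0.089],"dq":[-0.256,-0.01],"tip":[0.222,-0.116,0.672],"\u03c4":[-4.344,0.812]}
{"k":34,"\u03b8":[0.346,-0.089],"dq":[-0.262,-0.01],"tip":[0.22,-0.116,0.673],"\u03c4":[-4.225,0.795]}
{"k":35,"\u03b8":[0.343,-0.089],"dq":[-0.266,-0.009],"tip":[0.219,-0.115,0.673],"\u03c4":[-4.117,0.78]}
{"k":36,"\u03b8":[0.341,-0.089],"dq":[-0.268,-0.009],"tip":[0.217,-0.115,0.674],"\u03c4":[-4.02,0.767]}
{"k":37,"\u03b8":[0.338,-0.089],"dq":[-0.268,-0.009],"tip":[0.215,-0.114,0.675],"\u03c4":[-3.933,0.755]}
{"k":38,"\u03b8":[0.335,-0.089],"dq":[-0.267,-0.009],"tip":[0.214,-0.114,0.675],"\u03c4":[-3.854,0.744]}
{"k":39,"\u03b8":[0.333,-0.089],"dq":[-0.264,-0.009],"tip":[0.212,-0.113,0.676],"\u03c4":[-3.784,0.735]}
{"k":40,"\u03b8":[0.33,-0.089],"dq":[-0.261,-0.009],"tip":[0.21,-0.113,0.676],"\u03c4":[-3.721,0.726]}
{"k":41,"\u03b8":[0.327,-0.09],"dq":[-0.256,-0.008],"tip":[0.209,-0.112,0.677],"\u03c4":[-3.665,0.719]}
{"k":42,"\u03b8":[0.325,-0.09],"dq":[-0.251,-0.008],"tip":[0.207,-0.112,0.678],"\u03c4":[-3.615,0.712]}
{"k":43,"\u03b8":[0.322,-0.09],"dq":[-0.245,-0.008],"tip":[0.206,-0.111,0.678],"\u03c4":[-3.57,0.707]}
{"k":44,"\u03b8":[0.32,-0.09],"dq":[-0.238,-0.008],"tip":[0.204,-0.111,0.679],"\u03c4":[-3.531,0.702]}
{"k":45,"\u03b8":[0.318,-0.09],"dq":[-0.231,-0.008],"tip":[0.203,-0.11,0.679],"\u03c4":[-3.497,0.697]}
{"k":46,"\u03b8":[0.315,-0.09],"dq":[-0.224,-0.008],"tip":[0.201,-0.11,0.68],"\u03c4":[-3.467,0.694]}
{"k":47,"\u03b8":[0.313,-0.09],"dq":[-0.216,-0.007],"tip":[0.2,-0.11,0.68],"\u03c4":[-3.441,0.691]}
{"k":48,"\u03b8":[0.311,-0.09],"dq":[-0.209,-0.007],"tip":[0.199,-0.109,0.681],"\u03c4":[-3.419,0.688]}
{"k":49,"\u03b8":[0.309,-0.09],"dq":[-0.201,-0.007],"tip":[0.197,-0.109,0.681],"\u03c4":[-3.4,0.686]}
{"k":50,"\u03b8":[0.307,-0.09],"dq":[-0.193,-0.007],"tip":[0.196,-0.109,0.681],"\u03c4":[-3.384,0.684]}
{"k":51,"\u03b8":[0.305,-0.09],"dq":[-0.185,-0.007],"tip":[0.195,-0.108,0.682],"\u03c4":[-3.37,0.683]}
{"k":52,"\u03b8":[0.303,-0.09],"dq":[-0.177,-0.007],"tip":[0.194,-0.108,0.682],"\u03c4":[-3.359,0.682]}
{"k":53,"\u03b8":[0.302,-0.09],"dq":[-0.169,-0.006],"tip":[0.193,-0.108,0.683]}


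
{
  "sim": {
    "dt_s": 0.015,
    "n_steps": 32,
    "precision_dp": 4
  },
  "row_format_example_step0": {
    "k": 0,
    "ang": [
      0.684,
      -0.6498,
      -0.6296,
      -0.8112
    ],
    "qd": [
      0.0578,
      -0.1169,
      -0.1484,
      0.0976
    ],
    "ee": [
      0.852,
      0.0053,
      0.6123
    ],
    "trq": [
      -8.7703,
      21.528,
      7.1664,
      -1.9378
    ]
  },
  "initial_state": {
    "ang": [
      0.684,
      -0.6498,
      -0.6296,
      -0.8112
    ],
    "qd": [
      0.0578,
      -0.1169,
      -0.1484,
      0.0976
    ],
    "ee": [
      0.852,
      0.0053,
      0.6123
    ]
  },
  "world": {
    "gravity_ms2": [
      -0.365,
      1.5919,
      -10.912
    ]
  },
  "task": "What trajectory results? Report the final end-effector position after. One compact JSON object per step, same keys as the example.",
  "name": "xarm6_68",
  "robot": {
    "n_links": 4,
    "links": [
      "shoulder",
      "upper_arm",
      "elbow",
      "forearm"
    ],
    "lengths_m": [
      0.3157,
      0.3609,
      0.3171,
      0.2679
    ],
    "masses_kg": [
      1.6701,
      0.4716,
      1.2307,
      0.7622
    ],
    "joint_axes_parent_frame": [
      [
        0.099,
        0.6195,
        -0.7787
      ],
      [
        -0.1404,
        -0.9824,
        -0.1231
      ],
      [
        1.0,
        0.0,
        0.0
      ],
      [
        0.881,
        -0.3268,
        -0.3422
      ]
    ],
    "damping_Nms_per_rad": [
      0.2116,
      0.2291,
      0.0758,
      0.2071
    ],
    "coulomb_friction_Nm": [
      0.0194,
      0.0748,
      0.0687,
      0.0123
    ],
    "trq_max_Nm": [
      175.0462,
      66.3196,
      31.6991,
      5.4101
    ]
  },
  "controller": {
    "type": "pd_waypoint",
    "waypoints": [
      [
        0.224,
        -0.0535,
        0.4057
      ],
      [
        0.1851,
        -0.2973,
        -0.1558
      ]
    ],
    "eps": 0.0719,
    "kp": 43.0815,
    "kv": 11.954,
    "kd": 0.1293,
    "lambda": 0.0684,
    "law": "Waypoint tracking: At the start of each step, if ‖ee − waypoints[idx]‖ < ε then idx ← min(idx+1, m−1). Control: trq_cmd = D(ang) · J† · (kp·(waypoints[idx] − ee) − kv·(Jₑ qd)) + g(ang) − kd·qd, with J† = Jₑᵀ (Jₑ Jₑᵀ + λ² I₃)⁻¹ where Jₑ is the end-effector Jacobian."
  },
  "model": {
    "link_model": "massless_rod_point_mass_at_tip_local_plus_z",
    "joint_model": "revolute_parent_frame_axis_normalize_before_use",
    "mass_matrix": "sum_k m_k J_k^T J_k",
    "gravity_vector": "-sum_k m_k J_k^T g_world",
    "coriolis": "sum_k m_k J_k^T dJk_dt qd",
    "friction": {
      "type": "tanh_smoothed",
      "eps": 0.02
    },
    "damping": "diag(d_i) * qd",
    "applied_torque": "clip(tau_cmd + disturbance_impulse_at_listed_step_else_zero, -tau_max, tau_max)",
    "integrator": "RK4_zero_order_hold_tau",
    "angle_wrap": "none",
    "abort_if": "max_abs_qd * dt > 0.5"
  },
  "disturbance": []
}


{"k":1,"ang":[0.6906,-0.6434,-0.6317,-0.826],"qd":[0.8209,0.9759,-0.1389,-2.0051],"ee":[0.8502,0.0052,0.61],"trq":[-9.0743,19.9377,6.8211,-1.2441]}
{"k":2,"ang":[0.7077,-0.6218,-0.6342,-0.8665],"qd":[1.4732,1.9144,-0.2143,-3.3507],"ee":[0.8446,0.0048,0.6066],"trq":[-10.1592,18.5149,6.1965,-0.8592]}
{"k":3,"ang":[0.7335,-0.5876,-0.6375,-0.9236],"qd":[1.9801,2.6765,-0.2474,-4.2318],"ee":[0.8361,0.0037,0.6025],"trq":[-11.5831,17.2341,5.4835,-0.6375]}
{"k":4,"ang":[0.7656,-0.5433,-0.6406,-0.9918],"qd":[2.33,3.25,-0.1817,-4.8298],"ee":[0.8254,0.0018,0.5977],"trq":[-12.9263,16.0178,4.8202,-0.4988]}
{"k":5,"ang":[0.8019,-0.4919,-0.642,-1.0676],"qd":[2.5319,3.6338,-0.0185,-5.2431],"ee":[0.8132,-0.001,0.5925],"trq":[-13.8806,14.7805,4.2816,-0.4041]}
{"k":6,"ang":[0.8404,-0.436,-0.6406,-1.1483],"qd":[2.6182,3.8518,0.1918,-5.5011],"ee":[0.7998,-0.0044,0.5872],"trq":[-14.328,13.5055,3.9069,-0.3384]}
{"k":7,"ang":[0.8794,-0.378,-0.6358,-1.2321],"qd":[2.6021,3.9091,0.4283,-5.6521],"ee":[0.7856,-0.0082,0.5819],"trq":[-14.2187,12.1463,3.6688,-0.2919]}
{"k":8,"ang":[0.9176,-0.3201,-0.6275,-1.3175],"qd":[2.508,3.8294,0.6512,-5.7077],"ee":[0.7709,-0.0122,0.5768],"trq":[-13.6314,10.7284,3.5352,-0.2628]}
{"k":9,"ang":[0.954,-0.2642,-0.6163,-1.4029],"qd":[2.3589,3.6421,0.8292,-5.6777],"ee":[0.7558,-0.0161,0.5721],"trq":[-12.7053,9.3035,3.4757,-0.249]}
{"k":10,"ang":[0.9879,-0.2117,-0.6029,-1.4874],"qd":[2.1735,3.3758,0.9446,-5.5763],"ee":[0.7405,-0.0197,0.5678],"trq":[-11.5883,7.9234,3.4636,-0.2474]}
{"k":11,"ang":[1.0188,-0.1636,-0.5883,-1.57],"qd":[1.966,3.0565,0.9905,-5.4203],"ee":[0.7251,-0.0228,0.564],"trq":[-10.4111,6.6336,3.4777,-0.2547]}
{"k":12,"ang":[1.0466,-0.1205,-0.5735,-1.6499],"qd":[1.7477,2.7058,0.9679,-5.2264],"ee":[0.7099,-0.0253,0.5606],"trq":[-9.2777,5.4713,3.5021,-0.2686]}
{"k":13,"ang":[1.0711,-0.0827,-0.5595,-1.7267],"qd":[1.5276,2.3418,0.8828,-5.0095],"ee":[0.6947,-0.0273,0.5575],"trq":[-8.2635,4.4658,3.5257,-0.2875]}
{"k":14,"ang":[1.0924,-0.0504,-0.5473,-1.8001],"qd":[1.313,1.9787,0.7442,-4.7815],"ee":[0.6798,-0.0287,0.5546],"trq":[-7.4165,3.6368,3.5415,-0.3109]}
{"k":15,"ang":[1.1105,-0.0235,-0.5374,-1.8701],"qd":[1.1094,1.6276,0.5623,-4.551],"ee":[0.665,-0.0296,0.5518],"trq":[-6.7607,2.9934,3.5456,-0.3391]}
{"k":16,"ang":[1.1257,-0.0016,-0.5306,-1.9367],"qd":[0.9212,1.2966,0.3472,-4.3234],"ee":[0.6505,-0.0302,0.5491],"trq":[-6.3009,2.5342,3.5369,-0.3727]}
{"k":17,"ang":[1.1382,0.0155,-0.5271,-1.9999],"qd":[0.751,0.9912,0.1085,-4.1016],"ee":[0.6363,-0.0305,0.5463],"trq":[-6.0275,2.2482,3.5163,-0.4125]}
{"k":18,"ang":[1.1483,0.0282,-0.5273,-2.0598],"qd":[0.6036,0.7191,-0.1374,-3.892],"ee":[0.6223,-0.0306,0.5434],"trq":[-5.934,2.1291,3.4694,-0.4586]}
{"k":19,"ang":[1.1564,0.0372,-0.5313,-2.1167],"qd":[0.4772,0.4792,-0.3894,-3.6894],"ee":[0.6086,-0.0307,0.5405],"trq":[-5.9861,2.1443,3.4128,-0.5117]}
{"k":20,"ang":[1.1627,0.0427,-0.5391,-2.1706],"qd":[0.3699,0.2696,-0.6456,-3.4909],"ee":[0.5953,-0.0308,0.5375],"trq":[-6.1521,2.2626,3.358,-0.5721]}
{"k":21,"ang":[1.1676,0.0454,-0.5507,-2.2215],"qd":[0.2802,0.0892,-0.9017,-3.2956],"ee":[0.5822,-0.031,0.5344],"trq":[-6.4075,2.4589,3.3087,-0.6395]}
{"k":22,"ang":[1.1712,0.0456,-0.5661,-2.2695],"qd":[0.216,-0.0505,-1.1513,-3.1078],"ee":[0.5696,-0.0312,0.5312],"trq":[-6.7544,2.7246,3.2712,-0.7129]}
{"k":23,"ang":[1.1742,0.0442,-0.5851,-2.3149],"qd":[0.1853,-0.1365,-1.3889,-2.9317],"ee":[0.5573,-0.0316,0.5278],"trq":[-7.1891,3.0434,3.2528,-0.7916]}
{"k":24,"ang":[1.1768,0.0417,-0.6077,-2.3575],"qd":[0.1621,-0.2038,-1.6189,-2.7527],"ee":[0.5453,-0.0322,0.5244],"trq":[-7.6193,3.3503,3.2491,-0.8766]}
{"k":25,"ang":[1.1791,0.0382,-0.6336,-2.3975],"qd":[0.145,-0.2547,-1.8396,-2.5716],"ee":[0.5338,-0.0328,0.5207],"trq":[-8.0351,3.6352,3.2622,-0.9665]}
{"k":26,"ang":[1.1812,0.0341,-0.6628,-2.4347],"qd":[0.1326,-0.2913,-2.0494,-2.3894],"ee":[0.5226,-0.0336,0.517],"trq":[-8.4285,3.8901,3.2938,-1.06]}
{"k":27,"ang":[1.1831,0.0296,-0.6951,-2.4692],"qd":[0.1239,-0.3155,-2.2466,-2.2068],"ee":[0.5118,-0.0344,0.5131],"trq":[-8.7934,4.1092,3.345,-1.1556]}
{"k":28,"ang":[1.1849,0.0247,-0.7301,-2.501],"qd":[0.1178,-0.329,-2.4296,-2.0249],"ee":[0.5014,-0.0352,0.5091],"trq":[-9.1247,4.2891,3.4161,-1.2522]}
{"k":29,"ang":[1.1867,0.0197,-0.7678,-2.5301],"qd":[0.1135,-0.3333,-2.5967,-1.8447],"ee":[0.4913,-0.0361,0.505],"trq":[-9.419,4.4277,3.5066,-1.3485]}
{"k":30,"ang":[1.1883,0.0148,-0.8079,-2.5564],"qd":[0.1105,-0.3294,-2.7463,-1.6675],"ee":[0.4815,-0.0369,0.5007],"trq":[-9.674,4.5246,3.6154,-1.4436]}
{"k":31,"ang":[1.19,0.0099,-0.8501,-2.5802],"qd":[0.1085,-0.3183,-2.8767,-1.4945],"ee":[0.4719,-0.0378,0.4964],"trq":[-9.8879,4.5807,3.7407,-1.5362]}
{"k":32,"ang":[1.1916,0.0052,-0.8941,-2.6014],"qd":[0.1072,-0.3005,-2.9867,-1.3269],"ee":[0.4626,-0.0386,0.4919]}
{"summary": "final ee position (m): 0.4626 -0.0386 0.4919"}


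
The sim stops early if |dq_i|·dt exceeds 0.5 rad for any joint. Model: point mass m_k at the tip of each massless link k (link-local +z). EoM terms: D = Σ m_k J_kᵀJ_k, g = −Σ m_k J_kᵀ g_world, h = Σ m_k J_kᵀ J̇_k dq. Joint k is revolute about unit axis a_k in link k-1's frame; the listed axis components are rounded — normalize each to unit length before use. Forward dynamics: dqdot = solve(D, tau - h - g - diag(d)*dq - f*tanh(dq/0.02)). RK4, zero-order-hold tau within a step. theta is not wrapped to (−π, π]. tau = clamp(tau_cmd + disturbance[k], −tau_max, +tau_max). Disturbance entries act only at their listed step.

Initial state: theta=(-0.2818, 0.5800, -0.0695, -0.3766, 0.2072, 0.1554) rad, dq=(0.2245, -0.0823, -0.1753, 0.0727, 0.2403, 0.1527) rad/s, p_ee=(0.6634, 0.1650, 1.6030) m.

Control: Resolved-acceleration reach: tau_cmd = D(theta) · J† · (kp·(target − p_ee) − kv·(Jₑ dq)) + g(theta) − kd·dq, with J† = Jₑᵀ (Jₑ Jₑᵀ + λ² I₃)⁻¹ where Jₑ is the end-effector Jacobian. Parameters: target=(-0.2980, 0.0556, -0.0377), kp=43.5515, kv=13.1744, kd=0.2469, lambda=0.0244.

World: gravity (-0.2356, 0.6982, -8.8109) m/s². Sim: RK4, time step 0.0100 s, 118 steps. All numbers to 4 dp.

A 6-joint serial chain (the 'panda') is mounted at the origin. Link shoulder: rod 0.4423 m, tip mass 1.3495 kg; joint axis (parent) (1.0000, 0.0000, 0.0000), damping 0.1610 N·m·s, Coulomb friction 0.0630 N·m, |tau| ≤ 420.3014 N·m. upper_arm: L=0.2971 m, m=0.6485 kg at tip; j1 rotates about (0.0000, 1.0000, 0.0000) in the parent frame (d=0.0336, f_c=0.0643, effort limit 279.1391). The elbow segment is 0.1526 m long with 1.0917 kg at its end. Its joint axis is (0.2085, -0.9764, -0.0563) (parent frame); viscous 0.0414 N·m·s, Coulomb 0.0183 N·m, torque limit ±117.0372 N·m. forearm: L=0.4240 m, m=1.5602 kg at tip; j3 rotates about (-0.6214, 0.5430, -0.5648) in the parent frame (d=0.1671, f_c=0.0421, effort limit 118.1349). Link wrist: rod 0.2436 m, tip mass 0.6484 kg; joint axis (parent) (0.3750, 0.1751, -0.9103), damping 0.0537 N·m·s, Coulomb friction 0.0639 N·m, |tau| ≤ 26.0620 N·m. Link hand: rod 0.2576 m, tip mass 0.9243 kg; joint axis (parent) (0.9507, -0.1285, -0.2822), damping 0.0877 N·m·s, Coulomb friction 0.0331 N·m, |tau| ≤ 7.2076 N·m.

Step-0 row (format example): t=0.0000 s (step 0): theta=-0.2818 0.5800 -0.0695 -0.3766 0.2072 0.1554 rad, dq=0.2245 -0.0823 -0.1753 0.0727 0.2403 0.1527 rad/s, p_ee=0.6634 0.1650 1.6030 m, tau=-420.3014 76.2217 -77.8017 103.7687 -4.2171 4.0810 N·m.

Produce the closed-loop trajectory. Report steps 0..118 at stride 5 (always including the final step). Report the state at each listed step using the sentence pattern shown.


t=0.0500 s (step 5): theta=-0.3948 0.6819 -0.0082 -0.4181 0.5071 0.5910 rad, dq=-4.7473 2.5951 -0.9310 -6.3733 7.0650 10.5636 rad/s, p_ee=0.6231 0.1646 1.5324 m, tau=-57.8196 23.4301 -12.6144 1.8081 1.4750 3.5597 N·m.
t=0.1000 s (step 10): theta=-0.6583 0.7843 -0.1225 -0.8358 0.7739 1.0380 rad, dq=-5.3104 1.4243 -3.0744 -9.0113 3.3807 7.3529 rad/s, p_ee=0.5275 0.2243 1.3390 m, tau=107.9333 -9.1635 17.2733 -31.8921 1.5183 -0.8143 N·m.
t=0.1500 s (step 15): theta=-0.9060 0.8297 -0.2879 -1.2671 0.8685 1.3359 rad, dq=-4.5496 0.4865 -3.4157 -8.1242 0.7430 4.6924 rad/s, p_ee=0.4326 0.2819 1.1266 m, tau=105.5144 -7.9785 14.0737 -24.8927 0.1571 -3.8381 N·m.
t=0.2000 s (step 20): theta=-1.1128 0.8424 -0.4543 -1.6461 0.8766 1.5165 rad, dq=-3.7410 0.1212 -3.1155 -7.0524 -0.1404 2.6150 rad/s, p_ee=0.3400 0.3083 0.9368 m, tau=81.0766 -2.1883 6.7860 -11.8667 -0.4634 -4.2312 N·m.
t=0.2500 s (step 25): theta=-1.2826 0.8512 -0.5845 -1.9744 0.8769 1.6078 rad, dq=-3.0744 0.2987 -1.9009 -6.1139 0.3917 1.1583 rad/s, p_ee=0.2475 0.3076 0.7744 m, tau=62.2630 2.0466 2.1320 -1.2568 -0.8130 -3.6293 N·m.
t=0.3000 s (step 30): theta=-1.4212 0.8667 -0.6490 -2.2616 0.9345 1.6440 rad, dq=-2.4571 0.1458 -1.1832 -5.4109 1.6457 0.4286 rad/s, p_ee=0.1617 0.2886 0.6317 m, tau=52.8156 3.0897 0.6690 5.6686 -0.8959 -2.9042 N·m.
t=0.3500 s (step 35): theta=-1.5289 0.8656 -0.7284 -2.5144 1.0069 1.6581 rad, dq=-1.8696 -0.0866 -1.8494 -4.6859 1.2351 0.1317 rad/s, p_ee=0.0893 0.2606 0.5064 m, tau=44.7541 1.9382 0.5808 10.5046 -0.6922 -2.2126 N·m.
t=0.4000 s (step 40): theta=-1.6101 0.8633 -0.8231 -2.7300 1.0596 1.6580 rad, dq=-1.3922 0.0119 -1.8815 -3.9483 0.8839 -0.1116 rad/s, p_ee=0.0272 0.2300 0.3998 m, tau=38.5311 0.8130 0.5176 13.4414 -0.6319 -1.6586 N·m.
t=0.4500 s (step 45): theta=-1.6694 0.8674 -0.9136 -2.9103 1.0966 1.6477 rad, dq=-0.9933 0.1539 -1.7207 -3.2785 0.6090 -0.2978 rad/s, p_ee=-0.0261 0.2010 0.3107 m, tau=33.8796 0.2546 0.4949 14.6811 -0.6340 -1.2775 N·m.
t=0.5000 s (step 50): theta=-1.7107 0.8787 -0.9941 -3.0591 1.1212 1.6291 rad, dq=-0.6689 0.2944 -1.4927 -2.6874 0.3797 -0.4359 rad/s, p_ee=-0.0716 0.1753 0.2375 m, tau=30.2177 -0.0166 0.5283 14.8446 -0.6682 -1.0414 N·m.
t=0.5500 s (step 55): theta=-1.7375 0.8964 -1.0626 -3.1805 1.1350 1.6051 rad, dq=-0.4118 0.4118 -1.2488 -2.1793 0.1814 -0.5186 rad/s, p_ee=-0.1099 0.1537 0.1780 m, tau=27.3469 -0.1346 0.5864 14.4266 -0.7178 -0.9191 N·m.
t=0.6000 s (step 60): theta=-1.7529 0.9193 -1.1191 -3.2784 1.1398 1.5781 rad, dq=-0.2130 0.4977 -1.0140 -1.7526 0.0192 -0.5536 rad/s, p_ee=-0.1421 0.1362 0.1302 m, tau=25.0946 -0.1800 0.6489 13.7549 -0.7740 -0.8709 N·m.
t=0.6500 s (step 65): theta=-1.7596 0.9456 -1.1641 -3.3570 1.1399 1.5496 rad, dq=-0.0648 0.5462 -0.7897 -1.4001 -0.0017 -0.5834 rad/s, p_ee=-0.1690 0.1223 0.0923 m, tau=23.2992 -0.2653 0.7908 12.9903 -0.8635 -0.8567 N·m.
t=0.7000 s (step 70): theta=-1.7601 0.9734 -1.1986 -3.4196 1.1396 1.5205 rad, dq=0.0416 0.5636 -0.5929 -1.1135 -0.0091 -0.5735 rad/s, p_ee=-0.1915 0.1115 0.0624 m, tau=21.9838 -0.2889 0.8610 12.3187 -0.9316 -0.8638 N·m.
t=0.7500 s (step 75): theta=-1.7560 1.0016 -1.2239 -3.4692 1.1390 1.4927 rad, dq=0.1160 0.5596 -0.4269 -0.8818 -0.0142 -0.5382 rad/s, p_ee=-0.2102 0.1031 0.0391 m, tau=20.9815 -0.2710 0.8555 11.7776 -0.9776 -0.8764 N·m.
t=0.8000 s (step 80): theta=-1.7488 1.0291 -1.2418 -3.5085 1.1382 1.4669 rad, dq=0.1694 0.5408 -0.2912 -0.6962 -0.0170 -0.4903 rad/s, p_ee=-0.2256 0.0966 0.0209 m, tau=20.1930 -0.2316 0.7904 11.3680 -1.0064 -0.8865 N·m.
t=0.8500 s (step 85): theta=-1.7394 1.0555 -1.2535 -3.5395 1.1373 1.4437 rad, dq=0.2067 0.5134 -0.1825 -0.5481 -0.0179 -0.4380 rad/s, p_ee=-0.2382 0.0914 0.0068 m, tau=19.5625 -0.1822 0.6813 11.0741 -1.0226 -0.8915 N·m.
t=0.9000 s (step 90): theta=-1.7284 1.0804 -1.2604 -3.5638 1.1364 1.4231 rad, dq=0.2318 0.4817 -0.0970 -0.4300 -0.0173 -0.3860 rad/s, p_ee=-0.2486 0.0871 -0.0041 m, tau=19.0533 -0.1304 0.5433 10.8751 -1.0297 -0.8912 N·m.
t=0.9500 s (step 95): theta=-1.7164 1.1037 -1.2636 -3.5829 1.1355 1.4051 rad, dq=0.2476 0.4485 -0.0308 -0.3361 -0.0160 -0.3366 rad/s, p_ee=-0.2571 0.0836 -0.0125 m, tau=18.6380 -0.0813 0.3891 10.7506 -1.0306 -0.8866 N·m.
t=1.0000 s (step 100): theta=-1.7037 1.1252 -1.2638 -3.5978 1.1347 1.3894 rad, dq=0.2569 0.4135 0.0168 -0.2626 -0.0154 -0.2922 rad/s, p_ee=-0.2640 0.0805 -0.0190 m, tau=18.2974 -0.0430 0.2338 10.6848 -1.0279 -0.8783 N·m.
t=1.0500 s (step 105): theta=-1.6907 1.1450 -1.2621 -3.6094 1.1340 1.3758 rad, dq=0.2615 0.3768 0.0488 -0.2056 -0.0141 -0.2534 rad/s, p_ee=-0.2696 0.0779 -0.0239 m, tau=18.0161 -0.0168 0.0842 10.6614 -1.0235 -0.8679 N·m.
t=1.1000 s (step 110): theta=-1.6776 1.1629 -1.2591 -3.6185 1.1333 1.3640 rad, dq=0.2622 0.3420 0.0713 -0.1603 -0.0127 -0.2185 rad/s, p_ee=-0.2743 0.0756 -0.0277 m, tau=17.7788 0.0053 -0.0658 10.6663 -1.0172 -0.8562 N·m.
t=1.1500 s (step 115): theta=-1.6646 1.1792 -1.2551 -3.6256 1.1327 1.3539 rad, dq=0.2601 0.3098 0.0863 -0.1246 -0.0114 -0.1873 rad/s, p_ee=-0.2780 0.0735 -0.0306 m, tau=17.5758 0.0221 -0.2129 10.6914 -1.0097 -0.8435 N·m.
t=1.1800 s (step 118): theta=-1.6568 1.1882 -1.2525 -3.6291 1.1324 1.3485 rad, dq=0.2578 0.2917 0.0924 -0.1068 -0.0107 -0.1705 rad/s, p_ee=-0.2800 0.0724 -0.0319 m.


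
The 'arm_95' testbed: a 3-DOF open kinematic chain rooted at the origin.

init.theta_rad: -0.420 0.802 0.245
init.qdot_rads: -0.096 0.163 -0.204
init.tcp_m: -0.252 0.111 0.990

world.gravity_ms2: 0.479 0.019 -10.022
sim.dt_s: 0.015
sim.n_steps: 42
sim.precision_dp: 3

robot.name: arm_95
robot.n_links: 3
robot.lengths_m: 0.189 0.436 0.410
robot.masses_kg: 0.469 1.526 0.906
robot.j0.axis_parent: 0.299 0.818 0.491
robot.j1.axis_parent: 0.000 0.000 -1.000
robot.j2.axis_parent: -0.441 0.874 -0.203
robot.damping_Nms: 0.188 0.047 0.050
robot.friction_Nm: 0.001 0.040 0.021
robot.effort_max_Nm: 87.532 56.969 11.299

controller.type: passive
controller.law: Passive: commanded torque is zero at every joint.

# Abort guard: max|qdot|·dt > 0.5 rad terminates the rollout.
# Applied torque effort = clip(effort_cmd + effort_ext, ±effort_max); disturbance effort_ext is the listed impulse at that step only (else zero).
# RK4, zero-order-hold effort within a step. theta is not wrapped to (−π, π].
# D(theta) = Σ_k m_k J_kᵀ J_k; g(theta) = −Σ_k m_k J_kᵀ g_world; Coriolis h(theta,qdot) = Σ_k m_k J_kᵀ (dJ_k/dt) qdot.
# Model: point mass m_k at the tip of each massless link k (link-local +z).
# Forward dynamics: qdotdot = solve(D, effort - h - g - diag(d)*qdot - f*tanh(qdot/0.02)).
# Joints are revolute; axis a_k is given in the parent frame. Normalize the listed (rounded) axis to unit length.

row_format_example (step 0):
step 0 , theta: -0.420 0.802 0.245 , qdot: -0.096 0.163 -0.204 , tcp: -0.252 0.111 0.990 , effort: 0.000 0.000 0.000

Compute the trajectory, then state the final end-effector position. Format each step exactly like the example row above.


step 1 , theta: -0.422 0.803 0.244 , qdot: -0.224 0.016 0.050 , tcp: -0.254 0.112 0.990 , effort: 0.000 0.000 0.000
step 2 , theta: -0.427 0.803 0.246 , qdot: -0.348 -0.043 0.287 , tcp: -0.257 0.113 0.989 , effort: 0.000 0.000 0.000
step 3 , theta: -0.433 0.802 0.252 , qdot: -0.472 -0.045 0.521 , tcp: -0.259 0.115 0.988 , effort: 0.000 0.000 0.000
step 4 , theta: -0.441 0.802 0.262 , qdot: -0.596 -0.053 0.755 , tcp: -0.262 0.116 0.986 , effort: 0.000 0.000 0.000
step 5 , theta: -0.451 0.801 0.275 , qdot: -0.721 -0.069 0.991 , tcp: -0.265 0.117 0.984 , effort: 0.000 0.000 0.000
step 6 , theta: -0.462 0.799 0.292 , qdot: -0.848 -0.095 1.231 , tcp: -0.268 0.118 0.982 , effort: 0.000 0.000 0.000
step 7 , theta: -0.476 0.798 0.312 , qdot: -0.978 -0.131 1.476 , tcp: -0.272 0.120 0.979 , effort: 0.000 0.000 0.000
step 8 , theta: -0.492 0.795 0.336 , qdot: -1.111 -0.175 1.727 , tcp: -0.276 0.121 0.976 , effort: 0.000 0.000 0.000
step 9 , theta: -0.510 0.792 0.364 , qdot: -1.247 -0.227 1.984 , tcp: -0.279 0.122 0.973 , effort: 0.000 0.000 0.000
step 10 , theta: -0.529 0.789 0.396 , qdot: -1.386 -0.284 2.248 , tcp: -0.283 0.124 0.968 , effort: 0.000 0.000 0.000
step 11 , theta: -0.551 0.784 0.431 , qdot: -1.529 -0.346 2.518 , tcp: -0.288 0.125 0.963 , effort: 0.000 0.000 0.000
step 12 , theta: -0.575 0.778 0.471 , qdot: -1.675 -0.410 2.794 , tcp: -0.292 0.126 0.957 , effort: 0.000 0.000 0.000
step 13 , theta: -0.601 0.772 0.515 , qdot: -1.824 -0.475 3.073 , tcp: -0.296 0.127 0.950 , effort: 0.000 0.000 0.000
step 14 , theta: -0.630 0.764 0.563 , qdot: -1.976 -0.541 3.353 , tcp: -0.301 0.128 0.942 , effort: 0.000 0.000 0.000
step 15 , theta: -0.661 0.755 0.616 , qdot: -2.130 -0.606 3.632 , tcp: -0.306 0.129 0.933 , effort: 0.000 0.000 0.000
step 16 , theta: -0.694 0.746 0.672 , qdot: -2.285 -0.669 3.907 , tcp: -0.310 0.130 0.923 , effort: 0.000 0.000 0.000
step 17 , theta: -0.729 0.735 0.733 , qdot: -2.441 -0.730 4.174 , tcp: -0.315 0.131 0.910 , effort: 0.000 0.000 0.000
step 18 , theta: -0.767 0.724 0.798 , qdot: -2.597 -0.787 4.431 , tcp: -0.320 0.132 0.896 , effort: 0.000 0.000 0.000
step 19 , theta: -0.807 0.712 0.866 , qdot: -2.754 -0.841 4.675 , tcp: -0.325 0.132 0.880 , effort: 0.000 0.000 0.000
step 20 , theta: -0.850 0.699 0.938 , qdot: -2.911 -0.890 4.903 , tcp: -0.330 0.133 0.863 , effort: 0.000 0.000 0.000
step 21 , theta: -0.895 0.685 1.013 , qdot: -3.067 -0.933 5.113 , tcp: -0.335 0.134 0.843 , effort: 0.000 0.000 0.000
step 22 , theta: -0.942 0.671 1.091 , qdot: -3.224 -0.969 5.304 , tcp: -0.340 0.135 0.820 , effort: 0.000 0.000 0.000
step 23 , theta: -0.991 0.656 1.172 , qdot: -3.382 -0.998 5.473 , tcp: -0.345 0.136 0.796 , effort: 0.000 0.000 0.000
step 24 , theta: -1.043 0.641 1.255 , qdot: -3.541 -1.017 5.619 , tcp: -0.350 0.138 0.769 , effort: 0.000 0.000 0.000
step 25 , theta: -1.097 0.626 1.340 , qdot: -3.703 -1.025 5.741 , tcp: -0.355 0.139 0.739 , effort: 0.000 0.000 0.000
step 26 , theta: -1.154 0.610 1.427 , qdot: -3.868 -1.017 5.837 , tcp: -0.361 0.141 0.707 , effort: 0.000 0.000 0.000
step 27 , theta: -1.214 0.595 1.515 , qdot: -4.037 -0.989 5.905 , tcp: -0.366 0.143 0.673 , effort: 0.000 0.000 0.000
step 28 , theta: -1.275 0.581 1.604 , qdot: -4.212 -0.935 5.942 , tcp: -0.372 0.145 0.636 , effort: 0.000 0.000 0.000
step 29 , theta: -1.340 0.567 1.693 , qdot: -4.392 -0.846 5.943 , tcp: -0.378 0.147 0.596 , effort: 0.000 0.000 0.000
step 30 , theta: -1.407 0.556 1.782 , qdot: -4.578 -0.708 5.901 , tcp: -0.383 0.150 0.554 , effort: 0.000 0.000 0.000
step 31 , theta: -1.477 0.546 1.870 , qdot: -4.769 -0.504 5.809 , tcp: -0.389 0.153 0.510 , effort: 0.000 0.000 0.000
step 32 , theta: -1.550 0.541 1.956 , qdot: -4.964 -0.210 5.651 , tcp: -0.396 0.157 0.463 , effort: 0.000 0.000 0.000
step 33 , theta: -1.626 0.541 2.039 , qdot: -5.161 0.202 5.410 , tcp: -0.402 0.161 0.413 , effort: 0.000 0.000 0.000
step 34 , theta: -1.705 0.548 2.118 , qdot: -5.357 0.766 5.059 , tcp: -0.408 0.165 0.361 , effort: 0.000 0.000 0.000
step 35 , theta: -1.787 0.565 2.190 , qdot: -5.545 1.534 4.559 , tcp: -0.414 0.170 0.307 , effort: 0.000 0.000 0.000
step 36 , theta: -1.871 0.595 2.254 , qdot: -5.719 2.546 3.861 , tcp: -0.420 0.175 0.250 , effort: 0.000 0.000 0.000
step 37 , theta: -1.958 0.642 2.305 , qdot: -5.869 3.811 2.911 , tcp: -0.426 0.181 0.190 , effort: 0.000 0.000 0.000
step 38 , theta: -2.047 0.710 2.340 , qdot: -5.987 5.263 1.668 , tcp: -0.432 0.189 0.128 , effort: 0.000 0.000 0.000
step 39 , theta: -2.138 0.800 2.353 , qdot: -6.061 6.721 0.131 , tcp: -0.436 0.198 0.062 , effort: 0.000 0.000 0.000
step 40 , theta: -2.229 0.910 2.342 , qdot: -6.080 7.893 -1.628 , tcp: -0.439 0.210 -0.007 , effort: 0.000 0.000 0.000
step 41 , theta: -2.320 1.034 2.304 , qdot: -6.033 8.511 -3.485 , tcp: -0.440 0.226 -0.079 , effort: 0.000 0.000 0.000
step 42 , theta: -2.409 1.162 2.238 , qdot: -5.908 8.479 -5.307 , tcp: -0.438 0.246 -0.154
final tcp position (m): -0.438 0.246 -0.154
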